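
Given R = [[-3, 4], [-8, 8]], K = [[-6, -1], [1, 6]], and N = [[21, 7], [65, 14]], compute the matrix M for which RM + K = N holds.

M = [[-5, 4], [3, 5]]

RM = N − K = [[27, 8], [64, 8]].
Left-multiplying both sides by R⁻¹ gives M = R⁻¹(N − K).
R has determinant 8; R⁻¹ = [[1, -1/2], [1, -3/8]].
M = R⁻¹(N − K) = [[-5, 4], [3, 5]].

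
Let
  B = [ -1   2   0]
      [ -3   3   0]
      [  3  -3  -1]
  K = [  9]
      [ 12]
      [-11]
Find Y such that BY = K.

B is on the left of Y, so left-multiply by B⁻¹: Y = B⁻¹K.
det B = -3; the adjugate gives B⁻¹ = [[1, -2/3, 0], [1, -1/3, 0], [0, -1, -1]].
Y = B⁻¹K = [[1, -2/3, 0], [1, -1/3, 0], [0, -1, -1]] · [[9], [12], [-11]] = [[1], [5], [-1]].

Y = [[1], [5], [-1]]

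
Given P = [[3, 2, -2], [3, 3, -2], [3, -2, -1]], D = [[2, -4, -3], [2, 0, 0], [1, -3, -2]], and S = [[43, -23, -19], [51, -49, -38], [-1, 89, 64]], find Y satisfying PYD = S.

Isolating Y: multiply by P⁻¹ from the left and D⁻¹ from the right, so Y = P⁻¹SD⁻¹.
det P = 3; the adjugate gives P⁻¹ = [[-7/3, 2, 2/3], [-1, 1, 0], [-5, 4, 1]].
det D = 2; the adjugate gives D⁻¹ = [[0, 1/2, 0], [2, -1/2, -3], [-3, 1, 4]].
P⁻¹S = [[1, 15, 11], [8, -26, -19], [-12, 8, 7]].
Y = (P⁻¹S)D⁻¹ = [[-3, 4, -1], [5, -2, 2], [-5, -3, 4]].

Y = [[-3, 4, -1], [5, -2, 2], [-5, -3, 4]]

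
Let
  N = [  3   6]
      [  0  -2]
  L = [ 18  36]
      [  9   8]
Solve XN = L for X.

Right-multiplying both sides by N⁻¹ gives X = LN⁻¹.
N has determinant -6; N⁻¹ = [[1/3, 1], [0, -1/2]].
X = LN⁻¹ = [[18, 36], [9, 8]] · [[1/3, 1], [0, -1/2]] = [[6, 0], [3, 5]].

X = [[6, 0], [3, 5]]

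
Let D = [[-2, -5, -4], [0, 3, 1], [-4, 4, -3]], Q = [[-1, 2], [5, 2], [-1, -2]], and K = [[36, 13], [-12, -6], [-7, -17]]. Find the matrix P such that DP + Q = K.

DP = K − Q = [[37, 11], [-17, -8], [-6, -15]].
D is on the left of P, so left-multiply by D⁻¹: P = D⁻¹(K − Q).
D has determinant -2; D⁻¹ = [[13/2, 31/2, -7/2], [2, 5, -1], [-6, -14, 3]].
P = D⁻¹(K − Q) = [[-2, 0], [-5, -3], [-2, 1]].

P = [[-2, 0], [-5, -3], [-2, 1]]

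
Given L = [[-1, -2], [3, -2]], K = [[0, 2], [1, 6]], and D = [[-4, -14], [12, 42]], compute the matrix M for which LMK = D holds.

Isolating M: multiply by L⁻¹ from the left and K⁻¹ from the right, so M = L⁻¹DK⁻¹.
det L = 8; the adjugate gives L⁻¹ = [[-1/4, 1/4], [-3/8, -1/8]].
K has determinant -2; K⁻¹ = [[-3, 1], [1/2, 0]].
L⁻¹D = [[4, 14], [0, 0]].
M = (L⁻¹D)K⁻¹ = [[-5, 4], [0, 0]].

M = [[-5, 4], [0, 0]]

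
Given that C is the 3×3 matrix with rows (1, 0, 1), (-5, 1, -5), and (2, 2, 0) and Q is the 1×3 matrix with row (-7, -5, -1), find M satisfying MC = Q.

Right-multiplying both sides by C⁻¹ gives M = QC⁻¹.
det C = -2, so C⁻¹ = [[-5, -1, 1/2], [5, 1, 0], [6, 1, -1/2]].
M = QC⁻¹ = [[-7, -5, -1]] · [[-5, -1, 1/2], [5, 1, 0], [6, 1, -1/2]] = [[4, 1, -3]].

M = [[4, 1, -3]]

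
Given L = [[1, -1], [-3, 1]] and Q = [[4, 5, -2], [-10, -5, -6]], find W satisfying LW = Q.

Since L multiplies W on the left, W = L⁻¹Q.
L has determinant -2; L⁻¹ = [[-1/2, -1/2], [-3/2, -1/2]].
W = L⁻¹Q = [[-1/2, -1/2], [-3/2, -1/2]] · [[4, 5, -2], [-10, -5, -6]] = [[3, 0, 4], [-1, -5, 6]].

W = [[3, 0, 4], [-1, -5, 6]]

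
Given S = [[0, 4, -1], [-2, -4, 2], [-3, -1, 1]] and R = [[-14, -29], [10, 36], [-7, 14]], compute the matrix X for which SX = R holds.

S is on the left of X, so left-multiply by S⁻¹: X = S⁻¹R.
S has determinant -6; S⁻¹ = [[1/3, 1/2, -2/3], [2/3, 1/2, -1/3], [5/3, 2, -4/3]].
X = S⁻¹R = [[1/3, 1/2, -2/3], [2/3, 1/2, -1/3], [5/3, 2, -4/3]] · [[-14, -29], [10, 36], [-7, 14]] = [[5, -1], [-2, -6], [6, 5]].

X = [[5, -1], [-2, -6], [6, 5]]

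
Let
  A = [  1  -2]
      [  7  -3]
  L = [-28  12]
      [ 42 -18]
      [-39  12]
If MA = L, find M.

A is on the right of M, so right-multiply by A⁻¹: M = LA⁻¹.
det A = 11, so A⁻¹ = [[-3/11, 2/11], [-7/11, 1/11]].
M = LA⁻¹ = [[-28, 12], [42, -18], [-39, 12]] · [[-3/11, 2/11], [-7/11, 1/11]] = [[0, -4], [0, 6], [3, -6]].

M = [[0, -4], [0, 6], [3, -6]]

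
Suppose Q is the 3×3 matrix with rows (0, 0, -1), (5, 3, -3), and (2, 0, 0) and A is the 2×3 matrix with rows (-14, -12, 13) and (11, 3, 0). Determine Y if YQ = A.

Right-multiplying both sides by Q⁻¹ gives Y = AQ⁻¹.
det Q = 6; the adjugate gives Q⁻¹ = [[0, 0, 1/2], [-1, 1/3, -5/6], [-1, 0, 0]].
Y = AQ⁻¹ = [[-14, -12, 13], [11, 3, 0]] · [[0, 0, 1/2], [-1, 1/3, -5/6], [-1, 0, 0]] = [[-1, -4, 3], [-3, 1, 3]].

Y = [[-1, -4, 3], [-3, 1, 3]]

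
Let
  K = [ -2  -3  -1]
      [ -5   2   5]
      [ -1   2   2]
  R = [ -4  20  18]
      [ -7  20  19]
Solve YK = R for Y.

Y = [[-4, 2, 2], [-2, 1, 6]]

Since K sits to the right of Y, Y = RK⁻¹.
det K = 5; the adjugate gives K⁻¹ = [[-6/5, 4/5, -13/5], [1, -1, 3], [-8/5, 7/5, -19/5]].
Y = RK⁻¹ = [[-4, 20, 18], [-7, 20, 19]] · [[-6/5, 4/5, -13/5], [1, -1, 3], [-8/5, 7/5, -19/5]] = [[-4, 2, 2], [-2, 1, 6]].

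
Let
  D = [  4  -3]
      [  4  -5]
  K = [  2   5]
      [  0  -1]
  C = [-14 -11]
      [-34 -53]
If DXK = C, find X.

Left-multiply by D⁻¹ and right-multiply by K⁻¹: X = D⁻¹CK⁻¹.
det D = -8, so D⁻¹ = [[5/8, -3/8], [1/2, -1/2]].
det K = -2; the adjugate gives K⁻¹ = [[1/2, 5/2], [0, -1]].
D⁻¹C = [[4, 13], [10, 21]].
X = (D⁻¹C)K⁻¹ = [[2, -3], [5, 4]].

X = [[2, -3], [5, 4]]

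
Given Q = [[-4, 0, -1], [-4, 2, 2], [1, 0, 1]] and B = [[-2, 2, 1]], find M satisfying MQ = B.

Q is on the right of M, so right-multiply by Q⁻¹: M = BQ⁻¹.
det Q = -6, so Q⁻¹ = [[-1/3, 0, -1/3], [-1, 1/2, -2], [1/3, 0, 4/3]].
M = BQ⁻¹ = [[-2, 2, 1]] · [[-1/3, 0, -1/3], [-1, 1/2, -2], [1/3, 0, 4/3]] = [[-1, 1, -2]].

M = [[-1, 1, -2]]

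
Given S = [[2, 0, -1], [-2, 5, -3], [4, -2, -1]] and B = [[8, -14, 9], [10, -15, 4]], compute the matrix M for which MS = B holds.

M = [[6, -4, -3], [-6, -1, 5]]

S is on the right of M, so right-multiply by S⁻¹: M = BS⁻¹.
det S = -6; the adjugate gives S⁻¹ = [[11/6, -1/3, -5/6], [7/3, -1/3, -4/3], [8/3, -2/3, -5/3]].
M = BS⁻¹ = [[8, -14, 9], [10, -15, 4]] · [[11/6, -1/3, -5/6], [7/3, -1/3, -4/3], [8/3, -2/3, -5/3]] = [[6, -4, -3], [-6, -1, 5]].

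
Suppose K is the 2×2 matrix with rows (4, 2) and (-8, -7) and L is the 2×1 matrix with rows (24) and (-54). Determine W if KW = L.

W = [[5], [2]]

Since K multiplies W on the left, W = K⁻¹L.
det K = -12; the adjugate gives K⁻¹ = [[7/12, 1/6], [-2/3, -1/3]].
W = K⁻¹L = [[7/12, 1/6], [-2/3, -1/3]] · [[24], [-54]] = [[5], [2]].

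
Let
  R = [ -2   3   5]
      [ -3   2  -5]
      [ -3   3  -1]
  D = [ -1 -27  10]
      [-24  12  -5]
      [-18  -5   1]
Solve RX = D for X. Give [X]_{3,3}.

Left-multiplying both sides by R⁻¹ gives X = R⁻¹D.
R has determinant -5; R⁻¹ = [[-13/5, -18/5, 5], [-12/5, -17/5, 5], [3/5, 3/5, -1]].
X = R⁻¹D = [[-13/5, -18/5, 5], [-12/5, -17/5, 5], [3/5, 3/5, -1]] · [[-1, -27, 10], [-24, 12, -5], [-18, -5, 1]] = [[-1, 2, -3], [-6, -1, -2], [3, -4, 2]].

2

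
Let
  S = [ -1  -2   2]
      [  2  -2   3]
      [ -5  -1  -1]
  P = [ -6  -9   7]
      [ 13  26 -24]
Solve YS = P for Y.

Since S sits to the right of Y, Y = PS⁻¹.
det S = -3, so S⁻¹ = [[-5/3, 4/3, 2/3], [13/3, -11/3, -7/3], [4, -3, -2]].
Y = PS⁻¹ = [[-6, -9, 7], [13, 26, -24]] · [[-5/3, 4/3, 2/3], [13/3, -11/3, -7/3], [4, -3, -2]] = [[-1, 4, 3], [-5, -6, -4]].

Y = [[-1, 4, 3], [-5, -6, -4]]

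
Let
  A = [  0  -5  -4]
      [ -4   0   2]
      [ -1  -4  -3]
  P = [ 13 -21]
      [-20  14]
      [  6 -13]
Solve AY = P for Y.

Y = [[4, -4], [-1, 5], [-2, -1]]

A is on the left of Y, so left-multiply by A⁻¹: Y = A⁻¹P.
det A = 6, so A⁻¹ = [[4/3, 1/6, -5/3], [-7/3, -2/3, 8/3], [8/3, 5/6, -10/3]].
Y = A⁻¹P = [[4/3, 1/6, -5/3], [-7/3, -2/3, 8/3], [8/3, 5/6, -10/3]] · [[13, -21], [-20, 14], [6, -13]] = [[4, -4], [-1, 5], [-2, -1]].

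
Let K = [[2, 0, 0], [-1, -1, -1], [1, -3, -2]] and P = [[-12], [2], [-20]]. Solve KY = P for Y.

Since K multiplies Y on the left, Y = K⁻¹P.
det K = -2; the adjugate gives K⁻¹ = [[1/2, 0, 0], [3/2, 2, -1], [-2, -3, 1]].
Y = K⁻¹P = [[1/2, 0, 0], [3/2, 2, -1], [-2, -3, 1]] · [[-12], [2], [-20]] = [[-6], [6], [-2]].

Y = [[-6], [6], [-2]]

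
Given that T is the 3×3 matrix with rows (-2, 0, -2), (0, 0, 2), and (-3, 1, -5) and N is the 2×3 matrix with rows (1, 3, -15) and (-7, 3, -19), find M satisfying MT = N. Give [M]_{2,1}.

T is on the right of M, so right-multiply by T⁻¹: M = NT⁻¹.
det T = 4; the adjugate gives T⁻¹ = [[-1/2, -1/2, 0], [-3/2, 1, 1], [0, 1/2, 0]].
M = NT⁻¹ = [[1, 3, -15], [-7, 3, -19]] · [[-1/2, -1/2, 0], [-3/2, 1, 1], [0, 1/2, 0]] = [[-5, -5, 3], [-1, -3, 3]].

-1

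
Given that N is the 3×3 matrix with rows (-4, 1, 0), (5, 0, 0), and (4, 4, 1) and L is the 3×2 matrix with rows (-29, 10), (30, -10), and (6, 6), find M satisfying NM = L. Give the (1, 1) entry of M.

N is on the left of M, so left-multiply by N⁻¹: M = N⁻¹L.
N has determinant -5; N⁻¹ = [[0, 1/5, 0], [1, 4/5, 0], [-4, -4, 1]].
M = N⁻¹L = [[0, 1/5, 0], [1, 4/5, 0], [-4, -4, 1]] · [[-29, 10], [30, -10], [6, 6]] = [[6, -2], [-5, 2], [2, 6]].

6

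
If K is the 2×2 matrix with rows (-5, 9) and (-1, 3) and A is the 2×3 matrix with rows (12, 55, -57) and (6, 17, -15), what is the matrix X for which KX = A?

K is on the left of X, so left-multiply by K⁻¹: X = K⁻¹A.
K has determinant -6; K⁻¹ = [[-1/2, 3/2], [-1/6, 5/6]].
X = K⁻¹A = [[-1/2, 3/2], [-1/6, 5/6]] · [[12, 55, -57], [6, 17, -15]] = [[3, -2, 6], [3, 5, -3]].

X = [[3, -2, 6], [3, 5, -3]]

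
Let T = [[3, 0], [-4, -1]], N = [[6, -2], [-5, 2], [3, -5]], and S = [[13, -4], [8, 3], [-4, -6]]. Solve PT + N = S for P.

P = [[5, 2], [3, -1], [-1, 1]]

PT = S − N = [[7, -2], [13, 1], [-7, -1]].
Since T sits to the right of P, P = (S − N)T⁻¹.
det T = -3; the adjugate gives T⁻¹ = [[1/3, 0], [-4/3, -1]].
P = (S − N)T⁻¹ = [[5, 2], [3, -1], [-1, 1]].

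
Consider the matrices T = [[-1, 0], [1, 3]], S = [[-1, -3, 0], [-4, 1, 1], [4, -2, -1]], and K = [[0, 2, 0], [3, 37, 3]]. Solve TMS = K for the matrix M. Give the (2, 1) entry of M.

Left-multiply by T⁻¹ and right-multiply by S⁻¹: M = T⁻¹KS⁻¹.
det T = -3; the adjugate gives T⁻¹ = [[-1, 0], [1/3, 1/3]].
S has determinant -1; S⁻¹ = [[-1, 3, 3], [0, -1, -1], [-4, 14, 13]].
T⁻¹K = [[0, -2, 0], [1, 13, 1]].
M = (T⁻¹K)S⁻¹ = [[0, 2, 2], [-5, 4, 3]].

-5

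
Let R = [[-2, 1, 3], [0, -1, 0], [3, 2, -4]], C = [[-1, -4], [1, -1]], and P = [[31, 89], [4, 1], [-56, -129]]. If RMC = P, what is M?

M = [[5, 1], [1, -3], [-5, 4]]

M = R⁻¹PC⁻¹ (apply R⁻¹ on the left and C⁻¹ on the right).
det R = 1, so R⁻¹ = [[4, 10, 3], [0, -1, 0], [3, 7, 2]].
det C = 5, so C⁻¹ = [[-1/5, 4/5], [-1/5, -1/5]].
R⁻¹P = [[-4, -21], [-4, -1], [9, 16]].
M = (R⁻¹P)C⁻¹ = [[5, 1], [1, -3], [-5, 4]].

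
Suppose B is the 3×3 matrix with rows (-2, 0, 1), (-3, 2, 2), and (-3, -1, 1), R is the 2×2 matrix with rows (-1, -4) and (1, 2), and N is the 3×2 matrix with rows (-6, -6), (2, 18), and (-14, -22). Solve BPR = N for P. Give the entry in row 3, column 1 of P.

Isolating P: multiply by B⁻¹ from the left and R⁻¹ from the right, so P = B⁻¹NR⁻¹.
det B = 1, so B⁻¹ = [[4, -1, -2], [-3, 1, 1], [9, -2, -4]].
det R = 2, so R⁻¹ = [[1, 2], [-1/2, -1/2]].
B⁻¹N = [[2, 2], [6, 14], [-2, -2]].
P = (B⁻¹N)R⁻¹ = [[1, 3], [-1, 5], [-1, -3]].

-1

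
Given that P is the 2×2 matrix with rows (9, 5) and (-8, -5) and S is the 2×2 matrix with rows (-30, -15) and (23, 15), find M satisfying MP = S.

M = [[-6, -3], [-1, -4]]

Right-multiplying both sides by P⁻¹ gives M = SP⁻¹.
P has determinant -5; P⁻¹ = [[1, 1], [-8/5, -9/5]].
M = SP⁻¹ = [[-30, -15], [23, 15]] · [[1, 1], [-8/5, -9/5]] = [[-6, -3], [-1, -4]].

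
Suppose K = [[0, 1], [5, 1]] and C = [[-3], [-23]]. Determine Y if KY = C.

Since K multiplies Y on the left, Y = K⁻¹C.
det K = -5, so K⁻¹ = [[-1/5, 1/5], [1, 0]].
Y = K⁻¹C = [[-1/5, 1/5], [1, 0]] · [[-3], [-23]] = [[-4], [-3]].

Y = [[-4], [-3]]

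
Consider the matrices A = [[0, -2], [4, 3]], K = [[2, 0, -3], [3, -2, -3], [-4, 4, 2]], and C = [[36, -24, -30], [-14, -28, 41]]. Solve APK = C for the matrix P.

P = [[-5, 4, -2], [-3, 0, 3]]

P = A⁻¹CK⁻¹ (apply A⁻¹ on the left and K⁻¹ on the right).
det A = 8, so A⁻¹ = [[3/8, 1/4], [-1/2, 0]].
det K = 4; the adjugate gives K⁻¹ = [[2, -3, -3/2], [3/2, -2, -3/4], [1, -2, -1]].
A⁻¹C = [[10, -16, -1], [-18, 12, 15]].
P = (A⁻¹C)K⁻¹ = [[-5, 4, -2], [-3, 0, 3]].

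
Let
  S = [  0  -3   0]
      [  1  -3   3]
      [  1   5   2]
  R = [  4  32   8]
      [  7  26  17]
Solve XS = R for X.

X = [[-4, 0, 4], [-5, 3, 4]]

Since S sits to the right of X, X = RS⁻¹.
S has determinant -3; S⁻¹ = [[7, -2, 3], [-1/3, 0, 0], [-8/3, 1, -1]].
X = RS⁻¹ = [[4, 32, 8], [7, 26, 17]] · [[7, -2, 3], [-1/3, 0, 0], [-8/3, 1, -1]] = [[-4, 0, 4], [-5, 3, 4]].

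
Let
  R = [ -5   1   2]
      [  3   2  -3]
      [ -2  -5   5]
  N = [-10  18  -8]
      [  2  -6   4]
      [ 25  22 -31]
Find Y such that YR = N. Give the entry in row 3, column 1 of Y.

R is on the right of Y, so right-multiply by R⁻¹: Y = NR⁻¹.
R has determinant -6; R⁻¹ = [[5/6, 5/2, 7/6], [3/2, 7/2, 3/2], [11/6, 9/2, 13/6]].
Y = NR⁻¹ = [[-10, 18, -8], [2, -6, 4], [25, 22, -31]] · [[5/6, 5/2, 7/6], [3/2, 7/2, 3/2], [11/6, 9/2, 13/6]] = [[4, 2, -2], [0, 2, 2], [-3, 0, -5]].

-3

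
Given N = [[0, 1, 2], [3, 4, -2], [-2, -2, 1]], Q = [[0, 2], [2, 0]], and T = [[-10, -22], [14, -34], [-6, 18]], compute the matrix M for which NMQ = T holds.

M = [[-1, -1], [-5, 1], [-3, -3]]

M = N⁻¹TQ⁻¹ (apply N⁻¹ on the left and Q⁻¹ on the right).
det N = 5; the adjugate gives N⁻¹ = [[0, -1, -2], [1/5, 4/5, 6/5], [2/5, -2/5, -3/5]].
det Q = -4, so Q⁻¹ = [[0, 1/2], [1/2, 0]].
N⁻¹T = [[-2, -2], [2, -10], [-6, -6]].
M = (N⁻¹T)Q⁻¹ = [[-1, -1], [-5, 1], [-3, -3]].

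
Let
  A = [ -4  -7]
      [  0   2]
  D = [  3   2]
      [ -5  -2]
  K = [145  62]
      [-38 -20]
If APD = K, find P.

Isolating P: multiply by A⁻¹ from the left and D⁻¹ from the right, so P = A⁻¹KD⁻¹.
A has determinant -8; A⁻¹ = [[-1/4, -7/8], [0, 1/2]].
D has determinant 4; D⁻¹ = [[-1/2, -1/2], [5/4, 3/4]].
A⁻¹K = [[-3, 2], [-19, -10]].
P = (A⁻¹K)D⁻¹ = [[4, 3], [-3, 2]].

P = [[4, 3], [-3, 2]]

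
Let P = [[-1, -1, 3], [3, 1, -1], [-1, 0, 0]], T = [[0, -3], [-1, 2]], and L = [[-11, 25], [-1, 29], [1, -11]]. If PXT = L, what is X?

Left-multiply by P⁻¹ and right-multiply by T⁻¹: X = P⁻¹LT⁻¹.
det P = 2; the adjugate gives P⁻¹ = [[0, 0, -1], [1/2, 3/2, 4], [1/2, 1/2, 1]].
T has determinant -3; T⁻¹ = [[-2/3, -1], [-1/3, 0]].
P⁻¹L = [[-1, 11], [-3, 12], [-5, 16]].
X = (P⁻¹L)T⁻¹ = [[-3, 1], [-2, 3], [-2, 5]].

X = [[-3, 1], [-2, 3], [-2, 5]]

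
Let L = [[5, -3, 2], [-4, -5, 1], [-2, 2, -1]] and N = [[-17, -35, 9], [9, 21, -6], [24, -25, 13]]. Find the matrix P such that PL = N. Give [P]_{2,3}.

-4

Since L sits to the right of P, P = NL⁻¹.
det L = -3, so L⁻¹ = [[-1, -1/3, -7/3], [2, 1/3, 13/3], [6, 4/3, 37/3]].
P = NL⁻¹ = [[-17, -35, 9], [9, 21, -6], [24, -25, 13]] · [[-1, -1/3, -7/3], [2, 1/3, 13/3], [6, 4/3, 37/3]] = [[1, 6, -1], [-3, -4, -4], [4, 1, -4]].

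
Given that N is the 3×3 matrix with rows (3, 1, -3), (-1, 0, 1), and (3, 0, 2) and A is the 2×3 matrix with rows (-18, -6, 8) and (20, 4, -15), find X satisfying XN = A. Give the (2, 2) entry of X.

Right-multiplying both sides by N⁻¹ gives X = AN⁻¹.
det N = 5, so N⁻¹ = [[0, -2/5, 1/5], [1, 3, 0], [0, 3/5, 1/5]].
X = AN⁻¹ = [[-18, -6, 8], [20, 4, -15]] · [[0, -2/5, 1/5], [1, 3, 0], [0, 3/5, 1/5]] = [[-6, -6, -2], [4, -5, 1]].

-5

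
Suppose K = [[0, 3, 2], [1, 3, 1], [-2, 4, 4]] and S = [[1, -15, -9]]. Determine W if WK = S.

W = [[4, -5, -3]]

Since K sits to the right of W, W = SK⁻¹.
det K = 2; the adjugate gives K⁻¹ = [[4, -2, -3/2], [-3, 2, 1], [5, -3, -3/2]].
W = SK⁻¹ = [[1, -15, -9]] · [[4, -2, -3/2], [-3, 2, 1], [5, -3, -3/2]] = [[4, -5, -3]].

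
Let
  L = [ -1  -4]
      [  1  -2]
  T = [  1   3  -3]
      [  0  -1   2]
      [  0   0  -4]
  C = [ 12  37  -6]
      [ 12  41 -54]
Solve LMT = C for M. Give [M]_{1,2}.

-3

M = L⁻¹CT⁻¹ (apply L⁻¹ on the left and T⁻¹ on the right).
L has determinant 6; L⁻¹ = [[-1/3, 2/3], [-1/6, -1/6]].
T has determinant 4; T⁻¹ = [[1, 3, 3/4], [0, -1, -1/2], [0, 0, -1/4]].
L⁻¹C = [[4, 15, -34], [-4, -13, 10]].
M = (L⁻¹C)T⁻¹ = [[4, -3, 4], [-4, 1, 1]].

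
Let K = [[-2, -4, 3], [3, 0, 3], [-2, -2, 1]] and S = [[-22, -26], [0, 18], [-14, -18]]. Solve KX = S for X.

Since K multiplies X on the left, X = K⁻¹S.
K has determinant 6; K⁻¹ = [[1, -1/3, -2], [-3/2, 2/3, 5/2], [-1, 2/3, 2]].
X = K⁻¹S = [[1, -1/3, -2], [-3/2, 2/3, 5/2], [-1, 2/3, 2]] · [[-22, -26], [0, 18], [-14, -18]] = [[6, 4], [-2, 6], [-6, 2]].

X = [[6, 4], [-2, 6], [-6, 2]]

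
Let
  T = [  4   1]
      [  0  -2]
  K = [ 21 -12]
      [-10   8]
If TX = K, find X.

T is on the left of X, so left-multiply by T⁻¹: X = T⁻¹K.
T has determinant -8; T⁻¹ = [[1/4, 1/8], [0, -1/2]].
X = T⁻¹K = [[1/4, 1/8], [0, -1/2]] · [[21, -12], [-10, 8]] = [[4, -2], [5, -4]].

X = [[4, -2], [5, -4]]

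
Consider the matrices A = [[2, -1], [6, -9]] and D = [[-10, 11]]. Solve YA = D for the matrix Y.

Y = [[-2, -1]]

Since A sits to the right of Y, Y = DA⁻¹.
A has determinant -12; A⁻¹ = [[3/4, -1/12], [1/2, -1/6]].
Y = DA⁻¹ = [[-10, 11]] · [[3/4, -1/12], [1/2, -1/6]] = [[-2, -1]].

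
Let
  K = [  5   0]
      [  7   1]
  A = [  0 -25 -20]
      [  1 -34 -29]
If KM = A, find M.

K is on the left of M, so left-multiply by K⁻¹: M = K⁻¹A.
det K = 5; the adjugate gives K⁻¹ = [[1/5, 0], [-7/5, 1]].
M = K⁻¹A = [[1/5, 0], [-7/5, 1]] · [[0, -25, -20], [1, -34, -29]] = [[0, -5, -4], [1, 1, -1]].

M = [[0, -5, -4], [1, 1, -1]]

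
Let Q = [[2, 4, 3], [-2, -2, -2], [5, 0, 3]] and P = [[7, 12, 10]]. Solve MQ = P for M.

M = [[5, 4, 1]]

Q is on the right of M, so right-multiply by Q⁻¹: M = PQ⁻¹.
det Q = 2, so Q⁻¹ = [[-3, -6, -1], [-2, -9/2, -1], [5, 10, 2]].
M = PQ⁻¹ = [[7, 12, 10]] · [[-3, -6, -1], [-2, -9/2, -1], [5, 10, 2]] = [[5, 4, 1]].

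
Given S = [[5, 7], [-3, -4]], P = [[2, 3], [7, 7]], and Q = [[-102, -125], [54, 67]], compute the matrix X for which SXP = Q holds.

Isolating X: multiply by S⁻¹ from the left and P⁻¹ from the right, so X = S⁻¹QP⁻¹.
det S = 1, so S⁻¹ = [[-4, -7], [3, 5]].
det P = -7, so P⁻¹ = [[-1, 3/7], [1, -2/7]].
S⁻¹Q = [[30, 31], [-36, -40]].
X = (S⁻¹Q)P⁻¹ = [[1, 4], [-4, -4]].

X = [[1, 4], [-4, -4]]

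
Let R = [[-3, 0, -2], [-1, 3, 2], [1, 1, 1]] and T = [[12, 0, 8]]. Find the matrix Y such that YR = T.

R is on the right of Y, so right-multiply by R⁻¹: Y = TR⁻¹.
R has determinant 5; R⁻¹ = [[1/5, -2/5, 6/5], [3/5, -1/5, 8/5], [-4/5, 3/5, -9/5]].
Y = TR⁻¹ = [[12, 0, 8]] · [[1/5, -2/5, 6/5], [3/5, -1/5, 8/5], [-4/5, 3/5, -9/5]] = [[-4, 0, 0]].

Y = [[-4, 0, 0]]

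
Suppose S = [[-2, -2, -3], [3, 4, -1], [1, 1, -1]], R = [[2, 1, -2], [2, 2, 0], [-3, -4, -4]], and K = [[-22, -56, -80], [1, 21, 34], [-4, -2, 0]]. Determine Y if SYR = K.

Left-multiply by S⁻¹ and right-multiply by R⁻¹: Y = S⁻¹KR⁻¹.
S has determinant 5; S⁻¹ = [[-3/5, -1, 14/5], [2/5, 1, -11/5], [-1/5, 0, -2/5]].
R has determinant -4; R⁻¹ = [[2, -3, -1], [-2, 7/2, 1], [1/2, -5/4, -1/2]].
S⁻¹K = [[1, 7, 14], [1, 3, 2], [6, 12, 16]].
Y = (S⁻¹K)R⁻¹ = [[-5, 4, -1], [-3, 5, 1], [-4, 4, -2]].

Y = [[-5, 4, -1], [-3, 5, 1], [-4, 4, -2]]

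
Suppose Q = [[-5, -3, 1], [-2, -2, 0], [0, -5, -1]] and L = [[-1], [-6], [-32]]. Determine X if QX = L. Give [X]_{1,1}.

-3

Q is on the left of X, so left-multiply by Q⁻¹: X = Q⁻¹L.
det Q = 6, so Q⁻¹ = [[1/3, -4/3, 1/3], [-1/3, 5/6, -1/3], [5/3, -25/6, 2/3]].
X = Q⁻¹L = [[1/3, -4/3, 1/3], [-1/3, 5/6, -1/3], [5/3, -25/6, 2/3]] · [[-1], [-6], [-32]] = [[-3], [6], [2]].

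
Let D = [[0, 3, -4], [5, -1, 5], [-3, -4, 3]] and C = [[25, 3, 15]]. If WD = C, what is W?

Right-multiplying both sides by D⁻¹ gives W = CD⁻¹.
det D = 2; the adjugate gives D⁻¹ = [[17/2, 7/2, 11/2], [-15, -6, -10], [-23/2, -9/2, -15/2]].
W = CD⁻¹ = [[25, 3, 15]] · [[17/2, 7/2, 11/2], [-15, -6, -10], [-23/2, -9/2, -15/2]] = [[-5, 2, -5]].

W = [[-5, 2, -5]]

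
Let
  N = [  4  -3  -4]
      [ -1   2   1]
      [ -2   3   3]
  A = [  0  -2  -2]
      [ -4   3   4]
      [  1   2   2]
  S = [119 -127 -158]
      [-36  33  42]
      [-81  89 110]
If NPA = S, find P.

Isolating P: multiply by N⁻¹ from the left and A⁻¹ from the right, so P = N⁻¹SA⁻¹.
det N = 5, so N⁻¹ = [[3/5, -3/5, 1], [1/5, 4/5, 0], [1/5, -6/5, 1]].
A has determinant -2; A⁻¹ = [[1, 0, 1], [-6, -1, -4], [11/2, 1, 4]].
N⁻¹S = [[12, -7, -10], [-5, 1, 2], [-14, 24, 28]].
P = (N⁻¹S)A⁻¹ = [[-1, -3, 0], [0, 1, -1], [-4, 4, 2]].

P = [[-1, -3, 0], [0, 1, -1], [-4, 4, 2]]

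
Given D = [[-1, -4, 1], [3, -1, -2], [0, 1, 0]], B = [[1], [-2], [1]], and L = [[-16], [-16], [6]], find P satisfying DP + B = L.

P = [[-3], [5], [0]]

DP = L − B = [[-17], [-14], [5]].
Since D multiplies P on the left, P = D⁻¹(L − B).
det D = 1; the adjugate gives D⁻¹ = [[2, 1, 9], [0, 0, 1], [3, 1, 13]].
P = D⁻¹(L − B) = [[-3], [5], [0]].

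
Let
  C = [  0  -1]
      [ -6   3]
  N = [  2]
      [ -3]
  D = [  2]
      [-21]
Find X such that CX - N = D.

CX = D + N = [[4], [-24]].
Left-multiplying both sides by C⁻¹ gives X = C⁻¹(D + N).
det C = -6; the adjugate gives C⁻¹ = [[-1/2, -1/6], [-1, 0]].
X = C⁻¹(D + N) = [[2], [-4]].

X = [[2], [-4]]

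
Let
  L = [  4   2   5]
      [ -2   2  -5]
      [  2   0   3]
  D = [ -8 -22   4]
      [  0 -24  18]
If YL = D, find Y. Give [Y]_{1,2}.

L is on the right of Y, so right-multiply by L⁻¹: Y = DL⁻¹.
L has determinant -4; L⁻¹ = [[-3/2, 3/2, 5], [1, -1/2, -5/2], [1, -1, -3]].
Y = DL⁻¹ = [[-8, -22, 4], [0, -24, 18]] · [[-3/2, 3/2, 5], [1, -1/2, -5/2], [1, -1, -3]] = [[-6, -5, 3], [-6, -6, 6]].

-5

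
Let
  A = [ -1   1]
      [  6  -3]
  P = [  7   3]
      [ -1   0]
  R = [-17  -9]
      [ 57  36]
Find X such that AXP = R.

Left-multiply by A⁻¹ and right-multiply by P⁻¹: X = A⁻¹RP⁻¹.
A has determinant -3; A⁻¹ = [[1, 1/3], [2, 1/3]].
det P = 3; the adjugate gives P⁻¹ = [[0, -1], [1/3, 7/3]].
A⁻¹R = [[2, 3], [-15, -6]].
X = (A⁻¹R)P⁻¹ = [[1, 5], [-2, 1]].

X = [[1, 5], [-2, 1]]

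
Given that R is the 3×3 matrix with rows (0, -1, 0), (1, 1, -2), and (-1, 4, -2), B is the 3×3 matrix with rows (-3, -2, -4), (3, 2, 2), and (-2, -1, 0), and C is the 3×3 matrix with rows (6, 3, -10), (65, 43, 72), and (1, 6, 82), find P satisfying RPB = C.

P = R⁻¹CB⁻¹ (apply R⁻¹ on the left and B⁻¹ on the right).
det R = -4; the adjugate gives R⁻¹ = [[-3/2, 1/2, -1/2], [-1, 0, 0], [-5/4, -1/4, -1/4]].
det B = -2; the adjugate gives B⁻¹ = [[-1, -2, -2], [2, 4, 3], [-1/2, -1/2, 0]].
R⁻¹C = [[23, 14, 10], [-6, -3, 10], [-24, -16, -26]].
P = (R⁻¹C)B⁻¹ = [[0, 5, -4], [-5, -5, 3], [5, -3, 0]].

P = [[0, 5, -4], [-5, -5, 3], [5, -3, 0]]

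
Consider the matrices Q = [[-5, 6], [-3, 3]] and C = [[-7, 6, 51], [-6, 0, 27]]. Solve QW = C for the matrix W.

Since Q multiplies W on the left, W = Q⁻¹C.
det Q = 3; the adjugate gives Q⁻¹ = [[1, -2], [1, -5/3]].
W = Q⁻¹C = [[1, -2], [1, -5/3]] · [[-7, 6, 51], [-6, 0, 27]] = [[5, 6, -3], [3, 6, 6]].

W = [[5, 6, -3], [3, 6, 6]]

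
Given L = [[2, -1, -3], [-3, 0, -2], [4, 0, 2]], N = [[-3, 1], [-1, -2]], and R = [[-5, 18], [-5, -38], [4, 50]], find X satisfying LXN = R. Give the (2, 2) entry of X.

0

Left-multiply by L⁻¹ and right-multiply by N⁻¹: X = L⁻¹RN⁻¹.
det L = 2, so L⁻¹ = [[0, 1, 1], [-1, 8, 13/2], [0, -2, -3/2]].
N has determinant 7; N⁻¹ = [[-2/7, -1/7], [1/7, -3/7]].
L⁻¹R = [[-1, 12], [-9, 3], [4, 1]].
X = (L⁻¹R)N⁻¹ = [[2, -5], [3, 0], [-1, -1]].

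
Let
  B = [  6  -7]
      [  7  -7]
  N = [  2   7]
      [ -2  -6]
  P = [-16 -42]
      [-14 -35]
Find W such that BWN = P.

W = [[1, 0], [0, -2]]

Left-multiply by B⁻¹ and right-multiply by N⁻¹: W = B⁻¹PN⁻¹.
B has determinant 7; B⁻¹ = [[-1, 1], [-1, 6/7]].
det N = 2, so N⁻¹ = [[-3, -7/2], [1, 1]].
B⁻¹P = [[2, 7], [4, 12]].
W = (B⁻¹P)N⁻¹ = [[1, 0], [0, -2]].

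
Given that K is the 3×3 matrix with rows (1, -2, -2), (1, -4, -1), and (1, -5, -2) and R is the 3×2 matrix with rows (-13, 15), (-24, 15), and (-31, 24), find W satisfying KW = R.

W = [[1, -3], [6, -3], [1, -6]]

Since K multiplies W on the left, W = K⁻¹R.
det K = 3, so K⁻¹ = [[1, 2, -2], [1/3, 0, -1/3], [-1/3, 1, -2/3]].
W = K⁻¹R = [[1, 2, -2], [1/3, 0, -1/3], [-1/3, 1, -2/3]] · [[-13, 15], [-24, 15], [-31, 24]] = [[1, -3], [6, -3], [1, -6]].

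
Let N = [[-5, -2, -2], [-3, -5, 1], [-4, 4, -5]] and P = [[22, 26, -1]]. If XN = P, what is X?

Right-multiplying both sides by N⁻¹ gives X = PN⁻¹.
det N = -3, so N⁻¹ = [[-7, 6, 4], [19/3, -17/3, -11/3], [32/3, -28/3, -19/3]].
X = PN⁻¹ = [[22, 26, -1]] · [[-7, 6, 4], [19/3, -17/3, -11/3], [32/3, -28/3, -19/3]] = [[0, -6, -1]].

X = [[0, -6, -1]]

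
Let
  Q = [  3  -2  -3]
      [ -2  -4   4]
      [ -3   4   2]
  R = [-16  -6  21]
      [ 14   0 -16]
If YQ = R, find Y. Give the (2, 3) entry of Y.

Q is on the right of Y, so right-multiply by Q⁻¹: Y = RQ⁻¹.
det Q = 4; the adjugate gives Q⁻¹ = [[-6, -2, -5], [-2, -3/4, -3/2], [-5, -3/2, -4]].
Y = RQ⁻¹ = [[-16, -6, 21], [14, 0, -16]] · [[-6, -2, -5], [-2, -3/4, -3/2], [-5, -3/2, -4]] = [[3, 5, 5], [-4, -4, -6]].

-6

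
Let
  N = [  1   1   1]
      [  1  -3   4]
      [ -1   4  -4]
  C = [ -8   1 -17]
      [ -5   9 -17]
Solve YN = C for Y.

Y = [[-5, -6, -3], [-1, -6, -2]]

N is on the right of Y, so right-multiply by N⁻¹: Y = CN⁻¹.
det N = -3, so N⁻¹ = [[4/3, -8/3, -7/3], [0, 1, 1], [-1/3, 5/3, 4/3]].
Y = CN⁻¹ = [[-8, 1, -17], [-5, 9, -17]] · [[4/3, -8/3, -7/3], [0, 1, 1], [-1/3, 5/3, 4/3]] = [[-5, -6, -3], [-1, -6, -2]].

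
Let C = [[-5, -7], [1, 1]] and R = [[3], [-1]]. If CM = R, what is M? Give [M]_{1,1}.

C is on the left of M, so left-multiply by C⁻¹: M = C⁻¹R.
C has determinant 2; C⁻¹ = [[1/2, 7/2], [-1/2, -5/2]].
M = C⁻¹R = [[1/2, 7/2], [-1/2, -5/2]] · [[3], [-1]] = [[-2], [1]].

-2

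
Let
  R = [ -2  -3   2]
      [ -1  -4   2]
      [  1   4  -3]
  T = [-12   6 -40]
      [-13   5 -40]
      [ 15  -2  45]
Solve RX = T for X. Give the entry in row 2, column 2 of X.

-2

Since R multiplies X on the left, X = R⁻¹T.
R has determinant -5; R⁻¹ = [[-4/5, 1/5, -2/5], [1/5, -4/5, -2/5], [0, -1, -1]].
X = R⁻¹T = [[-4/5, 1/5, -2/5], [1/5, -4/5, -2/5], [0, -1, -1]] · [[-12, 6, -40], [-13, 5, -40], [15, -2, 45]] = [[1, -3, 6], [2, -2, 6], [-2, -3, -5]].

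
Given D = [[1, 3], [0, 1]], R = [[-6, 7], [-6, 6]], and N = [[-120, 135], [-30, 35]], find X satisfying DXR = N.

X = [[0, 5], [5, 0]]

X = D⁻¹NR⁻¹ (apply D⁻¹ on the left and R⁻¹ on the right).
det D = 1; the adjugate gives D⁻¹ = [[1, -3], [0, 1]].
det R = 6, so R⁻¹ = [[1, -7/6], [1, -1]].
D⁻¹N = [[-30, 30], [-30, 35]].
X = (D⁻¹N)R⁻¹ = [[0, 5], [5, 0]].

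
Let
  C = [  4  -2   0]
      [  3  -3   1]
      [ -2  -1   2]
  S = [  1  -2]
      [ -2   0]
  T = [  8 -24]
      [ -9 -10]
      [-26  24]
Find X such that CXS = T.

X = C⁻¹TS⁻¹ (apply C⁻¹ on the left and S⁻¹ on the right).
det C = -4; the adjugate gives C⁻¹ = [[5/4, -1, 1/2], [2, -2, 1], [9/4, -2, 3/2]].
S has determinant -4; S⁻¹ = [[0, -1/2], [-1/2, -1/4]].
C⁻¹T = [[6, -8], [8, -4], [-3, 2]].
X = (C⁻¹T)S⁻¹ = [[4, -1], [2, -3], [-1, 1]].

X = [[4, -1], [2, -3], [-1, 1]]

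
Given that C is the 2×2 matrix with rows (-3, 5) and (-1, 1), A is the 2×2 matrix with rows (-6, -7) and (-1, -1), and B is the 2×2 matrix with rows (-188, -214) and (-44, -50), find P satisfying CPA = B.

P = C⁻¹BA⁻¹ (apply C⁻¹ on the left and A⁻¹ on the right).
det C = 2; the adjugate gives C⁻¹ = [[1/2, -5/2], [1/2, -3/2]].
det A = -1, so A⁻¹ = [[1, -7], [-1, 6]].
C⁻¹B = [[16, 18], [-28, -32]].
P = (C⁻¹B)A⁻¹ = [[-2, -4], [4, 4]].

P = [[-2, -4], [4, 4]]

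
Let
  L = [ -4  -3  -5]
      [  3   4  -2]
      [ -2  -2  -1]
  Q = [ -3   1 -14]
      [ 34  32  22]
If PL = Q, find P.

L is on the right of P, so right-multiply by L⁻¹: P = QL⁻¹.
L has determinant 1; L⁻¹ = [[-8, 7, 26], [7, -6, -23], [2, -2, -7]].
P = QL⁻¹ = [[-3, 1, -14], [34, 32, 22]] · [[-8, 7, 26], [7, -6, -23], [2, -2, -7]] = [[3, 1, -3], [-4, 2, -6]].

P = [[3, 1, -3], [-4, 2, -6]]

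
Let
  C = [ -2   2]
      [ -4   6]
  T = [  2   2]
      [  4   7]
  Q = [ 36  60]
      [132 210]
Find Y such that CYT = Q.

Left-multiply by C⁻¹ and right-multiply by T⁻¹: Y = C⁻¹QT⁻¹.
det C = -4; the adjugate gives C⁻¹ = [[-3/2, 1/2], [-1, 1/2]].
T has determinant 6; T⁻¹ = [[7/6, -1/3], [-2/3, 1/3]].
C⁻¹Q = [[12, 15], [30, 45]].
Y = (C⁻¹Q)T⁻¹ = [[4, 1], [5, 5]].

Y = [[4, 1], [5, 5]]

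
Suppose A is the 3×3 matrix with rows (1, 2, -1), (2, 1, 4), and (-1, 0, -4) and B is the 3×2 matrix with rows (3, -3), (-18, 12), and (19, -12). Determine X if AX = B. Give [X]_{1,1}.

5

A is on the left of X, so left-multiply by A⁻¹: X = A⁻¹B.
det A = 3, so A⁻¹ = [[-4/3, 8/3, 3], [4/3, -5/3, -2], [1/3, -2/3, -1]].
X = A⁻¹B = [[-4/3, 8/3, 3], [4/3, -5/3, -2], [1/3, -2/3, -1]] · [[3, -3], [-18, 12], [19, -12]] = [[5, 0], [-4, 0], [-6, 3]].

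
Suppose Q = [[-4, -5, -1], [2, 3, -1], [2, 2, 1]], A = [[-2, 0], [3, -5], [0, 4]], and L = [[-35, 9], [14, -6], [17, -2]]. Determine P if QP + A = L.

P = [[2, -3], [4, 1], [5, -2]]

QP = L − A = [[-33, 9], [11, -1], [17, -6]].
Q is on the left of P, so left-multiply by Q⁻¹: P = Q⁻¹(L − A).
det Q = 2, so Q⁻¹ = [[5/2, 3/2, 4], [-2, -1, -3], [-1, -1, -1]].
P = Q⁻¹(L − A) = [[2, -3], [4, 1], [5, -2]].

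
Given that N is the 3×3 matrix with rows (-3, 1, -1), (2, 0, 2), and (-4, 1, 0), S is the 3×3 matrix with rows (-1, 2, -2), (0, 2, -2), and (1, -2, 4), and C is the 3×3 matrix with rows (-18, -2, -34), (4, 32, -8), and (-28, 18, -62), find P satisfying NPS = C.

P = [[-1, 5, 5], [2, 1, -2], [5, 5, 1]]

Isolating P: multiply by N⁻¹ from the left and S⁻¹ from the right, so P = N⁻¹CS⁻¹.
det N = -4, so N⁻¹ = [[1/2, 1/4, -1/2], [2, 1, -1], [-1/2, 1/4, 1/2]].
S has determinant -4; S⁻¹ = [[-1, 1, 0], [1/2, 1/2, 1/2], [1/2, 0, 1/2]].
N⁻¹C = [[6, -2, 12], [-4, 10, -14], [-4, 18, -16]].
P = (N⁻¹C)S⁻¹ = [[-1, 5, 5], [2, 1, -2], [5, 5, 1]].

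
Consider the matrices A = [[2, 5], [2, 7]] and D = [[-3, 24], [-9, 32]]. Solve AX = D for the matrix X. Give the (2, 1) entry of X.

Left-multiplying both sides by A⁻¹ gives X = A⁻¹D.
A has determinant 4; A⁻¹ = [[7/4, -5/4], [-1/2, 1/2]].
X = A⁻¹D = [[7/4, -5/4], [-1/2, 1/2]] · [[-3, 24], [-9, 32]] = [[6, 2], [-3, 4]].

-3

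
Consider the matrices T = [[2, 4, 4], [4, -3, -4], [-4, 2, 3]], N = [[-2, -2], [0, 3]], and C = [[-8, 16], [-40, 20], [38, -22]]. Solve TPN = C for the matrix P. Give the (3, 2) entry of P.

-4

P = T⁻¹CN⁻¹ (apply T⁻¹ on the left and N⁻¹ on the right).
T has determinant -2; T⁻¹ = [[1/2, 2, 2], [-2, -11, -12], [2, 10, 11]].
det N = -6, so N⁻¹ = [[-1/2, -1/3], [0, 1/3]].
T⁻¹C = [[-8, 4], [0, 12], [2, -10]].
P = (T⁻¹C)N⁻¹ = [[4, 4], [0, 4], [-1, -4]].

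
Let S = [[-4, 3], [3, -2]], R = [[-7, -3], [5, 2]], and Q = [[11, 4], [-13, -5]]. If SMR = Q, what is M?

Left-multiply by S⁻¹ and right-multiply by R⁻¹: M = S⁻¹QR⁻¹.
S has determinant -1; S⁻¹ = [[2, 3], [3, 4]].
det R = 1, so R⁻¹ = [[2, 3], [-5, -7]].
S⁻¹Q = [[-17, -7], [-19, -8]].
M = (S⁻¹Q)R⁻¹ = [[1, -2], [2, -1]].

M = [[1, -2], [2, -1]]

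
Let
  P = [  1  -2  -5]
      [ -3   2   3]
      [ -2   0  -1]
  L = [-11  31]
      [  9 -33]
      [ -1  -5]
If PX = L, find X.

X = [[0, 4], [3, -6], [1, -3]]

Left-multiplying both sides by P⁻¹ gives X = P⁻¹L.
det P = -4, so P⁻¹ = [[1/2, 1/2, -1], [9/4, 11/4, -3], [-1, -1, 1]].
X = P⁻¹L = [[1/2, 1/2, -1], [9/4, 11/4, -3], [-1, -1, 1]] · [[-11, 31], [9, -33], [-1, -5]] = [[0, 4], [3, -6], [1, -3]].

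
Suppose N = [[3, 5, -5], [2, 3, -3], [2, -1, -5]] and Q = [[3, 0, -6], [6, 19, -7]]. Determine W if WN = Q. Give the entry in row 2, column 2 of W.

Since N sits to the right of W, W = QN⁻¹.
N has determinant 6; N⁻¹ = [[-3, 5, 0], [2/3, -5/6, -1/6], [-4/3, 13/6, -1/6]].
W = QN⁻¹ = [[3, 0, -6], [6, 19, -7]] · [[-3, 5, 0], [2/3, -5/6, -1/6], [-4/3, 13/6, -1/6]] = [[-1, 2, 1], [4, -1, -2]].

-1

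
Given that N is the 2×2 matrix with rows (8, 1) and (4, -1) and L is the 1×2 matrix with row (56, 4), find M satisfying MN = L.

M = [[6, 2]]

Since N sits to the right of M, M = LN⁻¹.
det N = -12; the adjugate gives N⁻¹ = [[1/12, 1/12], [1/3, -2/3]].
M = LN⁻¹ = [[56, 4]] · [[1/12, 1/12], [1/3, -2/3]] = [[6, 2]].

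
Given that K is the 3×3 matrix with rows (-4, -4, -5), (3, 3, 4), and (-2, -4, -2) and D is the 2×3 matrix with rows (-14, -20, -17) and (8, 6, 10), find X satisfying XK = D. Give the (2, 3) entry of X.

Since K sits to the right of X, X = DK⁻¹.
K has determinant -2; K⁻¹ = [[-5, -6, 1/2], [1, 1, -1/2], [3, 4, 0]].
X = DK⁻¹ = [[-14, -20, -17], [8, 6, 10]] · [[-5, -6, 1/2], [1, 1, -1/2], [3, 4, 0]] = [[-1, -4, 3], [-4, -2, 1]].

1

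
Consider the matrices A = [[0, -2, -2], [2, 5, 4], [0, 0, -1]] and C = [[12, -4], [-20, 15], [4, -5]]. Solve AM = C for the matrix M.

M = [[3, 5], [-2, -3], [-4, 5]]

Left-multiplying both sides by A⁻¹ gives M = A⁻¹C.
det A = -4; the adjugate gives A⁻¹ = [[5/4, 1/2, -1/2], [-1/2, 0, 1], [0, 0, -1]].
M = A⁻¹C = [[5/4, 1/2, -1/2], [-1/2, 0, 1], [0, 0, -1]] · [[12, -4], [-20, 15], [4, -5]] = [[3, 5], [-2, -3], [-4, 5]].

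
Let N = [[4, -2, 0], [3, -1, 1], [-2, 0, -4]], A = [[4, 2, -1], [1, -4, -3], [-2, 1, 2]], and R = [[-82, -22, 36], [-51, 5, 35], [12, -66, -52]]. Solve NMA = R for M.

M = [[-2, 0, 3], [3, -1, -1], [3, -2, 3]]

Isolating M: multiply by N⁻¹ from the left and A⁻¹ from the right, so M = N⁻¹RA⁻¹.
det N = -4, so N⁻¹ = [[-1, 2, 1/2], [-5/2, 4, 1], [1/2, -1, -1/2]].
det A = -5, so A⁻¹ = [[1, 1, 2], [-4/5, -6/5, -11/5], [7/5, 8/5, 18/5]].
N⁻¹R = [[-14, -1, 8], [13, 9, -2], [4, 17, 9]].
M = (N⁻¹R)A⁻¹ = [[-2, 0, 3], [3, -1, -1], [3, -2, 3]].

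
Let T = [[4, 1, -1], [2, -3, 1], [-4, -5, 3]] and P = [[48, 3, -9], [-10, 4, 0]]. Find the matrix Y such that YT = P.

Right-multiplying both sides by T⁻¹ gives Y = PT⁻¹.
T has determinant -4; T⁻¹ = [[1, -1/2, 1/2], [5/2, -2, 3/2], [11/2, -4, 7/2]].
Y = PT⁻¹ = [[48, 3, -9], [-10, 4, 0]] · [[1, -1/2, 1/2], [5/2, -2, 3/2], [11/2, -4, 7/2]] = [[6, 6, -3], [0, -3, 1]].

Y = [[6, 6, -3], [0, -3, 1]]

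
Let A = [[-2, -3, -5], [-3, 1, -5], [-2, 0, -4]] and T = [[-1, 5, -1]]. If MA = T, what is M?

Right-multiplying both sides by A⁻¹ gives M = TA⁻¹.
det A = 4; the adjugate gives A⁻¹ = [[-1, -3, 5], [-1/2, -1/2, 5/4], [1/2, 3/2, -11/4]].
M = TA⁻¹ = [[-1, 5, -1]] · [[-1, -3, 5], [-1/2, -1/2, 5/4], [1/2, 3/2, -11/4]] = [[-2, -1, 4]].

M = [[-2, -1, 4]]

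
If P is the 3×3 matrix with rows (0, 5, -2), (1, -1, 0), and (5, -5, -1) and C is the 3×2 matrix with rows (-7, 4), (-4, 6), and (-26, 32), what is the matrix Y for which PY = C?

Y = [[-3, 6], [1, 0], [6, -2]]

Left-multiplying both sides by P⁻¹ gives Y = P⁻¹C.
det P = 5, so P⁻¹ = [[1/5, 3, -2/5], [1/5, 2, -2/5], [0, 5, -1]].
Y = P⁻¹C = [[1/5, 3, -2/5], [1/5, 2, -2/5], [0, 5, -1]] · [[-7, 4], [-4, 6], [-26, 32]] = [[-3, 6], [1, 0], [6, -2]].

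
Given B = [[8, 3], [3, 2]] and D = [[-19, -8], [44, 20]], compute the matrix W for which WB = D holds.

B is on the right of W, so right-multiply by B⁻¹: W = DB⁻¹.
det B = 7; the adjugate gives B⁻¹ = [[2/7, -3/7], [-3/7, 8/7]].
W = DB⁻¹ = [[-19, -8], [44, 20]] · [[2/7, -3/7], [-3/7, 8/7]] = [[-2, -1], [4, 4]].

W = [[-2, -1], [4, 4]]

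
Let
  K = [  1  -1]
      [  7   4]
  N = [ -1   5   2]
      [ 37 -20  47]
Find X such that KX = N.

X = [[3, 0, 5], [4, -5, 3]]

K is on the left of X, so left-multiply by K⁻¹: X = K⁻¹N.
det K = 11, so K⁻¹ = [[4/11, 1/11], [-7/11, 1/11]].
X = K⁻¹N = [[4/11, 1/11], [-7/11, 1/11]] · [[-1, 5, 2], [37, -20, 47]] = [[3, 0, 5], [4, -5, 3]].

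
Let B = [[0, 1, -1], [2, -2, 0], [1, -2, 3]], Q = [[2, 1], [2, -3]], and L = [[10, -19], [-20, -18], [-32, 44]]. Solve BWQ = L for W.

W = B⁻¹LQ⁻¹ (apply B⁻¹ on the left and Q⁻¹ on the right).
det B = -4; the adjugate gives B⁻¹ = [[3/2, 1/4, 1/2], [3/2, -1/4, 1/2], [1/2, -1/4, 1/2]].
Q has determinant -8; Q⁻¹ = [[3/8, 1/8], [1/4, -1/4]].
B⁻¹L = [[-6, -11], [4, -2], [-6, 17]].
W = (B⁻¹L)Q⁻¹ = [[-5, 2], [1, 1], [2, -5]].

W = [[-5, 2], [1, 1], [2, -5]]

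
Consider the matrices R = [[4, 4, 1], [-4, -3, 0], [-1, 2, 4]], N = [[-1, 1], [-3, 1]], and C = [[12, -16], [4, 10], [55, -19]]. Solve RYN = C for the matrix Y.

Y = [[-5, 4], [1, -3], [-2, -2]]

Left-multiply by R⁻¹ and right-multiply by N⁻¹: Y = R⁻¹CN⁻¹.
R has determinant 5; R⁻¹ = [[-12/5, -14/5, 3/5], [16/5, 17/5, -4/5], [-11/5, -12/5, 4/5]].
det N = 2, so N⁻¹ = [[1/2, -1/2], [3/2, -1/2]].
R⁻¹C = [[-7, -1], [8, -2], [8, -4]].
Y = (R⁻¹C)N⁻¹ = [[-5, 4], [1, -3], [-2, -2]].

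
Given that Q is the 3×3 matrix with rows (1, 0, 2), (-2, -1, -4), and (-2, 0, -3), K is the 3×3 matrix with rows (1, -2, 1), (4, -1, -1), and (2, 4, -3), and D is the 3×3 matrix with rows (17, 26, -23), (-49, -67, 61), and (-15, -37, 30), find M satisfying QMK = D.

M = [[-5, -2, -4], [-3, 3, 3], [-1, 3, 4]]

Isolating M: multiply by Q⁻¹ from the left and K⁻¹ from the right, so M = Q⁻¹DK⁻¹.
det Q = -1, so Q⁻¹ = [[-3, 0, -2], [-2, -1, 0], [2, 0, 1]].
det K = 5, so K⁻¹ = [[7/5, -2/5, 3/5], [2, -1, 1], [18/5, -8/5, 7/5]].
Q⁻¹D = [[-21, -4, 9], [15, 15, -15], [19, 15, -16]].
M = (Q⁻¹D)K⁻¹ = [[-5, -2, -4], [-3, 3, 3], [-1, 3, 4]].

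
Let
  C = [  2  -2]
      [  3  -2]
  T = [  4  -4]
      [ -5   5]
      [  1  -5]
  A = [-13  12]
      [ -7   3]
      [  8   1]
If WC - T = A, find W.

WC = A + T = [[-9, 8], [-12, 8], [9, -4]].
Right-multiplying both sides by C⁻¹ gives W = (A + T)C⁻¹.
C has determinant 2; C⁻¹ = [[-1, 1], [-3/2, 1]].
W = (A + T)C⁻¹ = [[-3, -1], [0, -4], [-3, 5]].

W = [[-3, -1], [0, -4], [-3, 5]]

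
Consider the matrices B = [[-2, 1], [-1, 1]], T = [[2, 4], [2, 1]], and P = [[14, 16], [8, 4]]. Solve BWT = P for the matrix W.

W = [[-3, 0], [-3, 4]]

Left-multiply by B⁻¹ and right-multiply by T⁻¹: W = B⁻¹PT⁻¹.
det B = -1, so B⁻¹ = [[-1, 1], [-1, 2]].
det T = -6, so T⁻¹ = [[-1/6, 2/3], [1/3, -1/3]].
B⁻¹P = [[-6, -12], [2, -8]].
W = (B⁻¹P)T⁻¹ = [[-3, 0], [-3, 4]].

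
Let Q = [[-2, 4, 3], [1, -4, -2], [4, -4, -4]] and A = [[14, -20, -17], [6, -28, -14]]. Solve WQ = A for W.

Q is on the right of W, so right-multiply by Q⁻¹: W = AQ⁻¹.
det Q = 4; the adjugate gives Q⁻¹ = [[2, 1, 1], [-1, -1, -1/4], [3, 2, 1]].
W = AQ⁻¹ = [[14, -20, -17], [6, -28, -14]] · [[2, 1, 1], [-1, -1, -1/4], [3, 2, 1]] = [[-3, 0, 2], [-2, 6, -1]].

W = [[-3, 0, 2], [-2, 6, -1]]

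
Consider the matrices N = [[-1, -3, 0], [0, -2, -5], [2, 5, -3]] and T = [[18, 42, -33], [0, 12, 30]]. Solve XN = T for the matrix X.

Right-multiplying both sides by N⁻¹ gives X = TN⁻¹.
N has determinant -1; N⁻¹ = [[-31, 9, -15], [10, -3, 5], [-4, 1, -2]].
X = TN⁻¹ = [[18, 42, -33], [0, 12, 30]] · [[-31, 9, -15], [10, -3, 5], [-4, 1, -2]] = [[-6, 3, 6], [0, -6, 0]].

X = [[-6, 3, 6], [0, -6, 0]]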